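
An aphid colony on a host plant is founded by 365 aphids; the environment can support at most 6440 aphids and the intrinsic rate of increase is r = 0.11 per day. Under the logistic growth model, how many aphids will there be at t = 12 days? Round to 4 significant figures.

1182 aphids

A = (K − N₀)/N₀ = (6440 − 365)/365 = 16.644.
N(t) = K/(1 + A·e^(−rt)) = 6440/(1 + 16.644×e^(−0.11×12)).
e^(−1.32) = 0.26714; denominator = 1 + 16.644×0.26714 = 5.4462.
N = 6440/5.4462 = 1182.49.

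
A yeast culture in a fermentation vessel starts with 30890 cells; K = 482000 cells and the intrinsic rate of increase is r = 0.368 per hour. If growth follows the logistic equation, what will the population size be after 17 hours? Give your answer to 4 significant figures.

468900 cells

A = (K − N₀)/N₀ = (482000 − 30890)/30890 = 14.604.
N(t) = K/(1 + A·e^(−rt)) = 482000/(1 + 14.604×e^(−0.368×17)).
e^(−6.256) = 0.0019189; denominator = 1 + 14.604×0.0019189 = 1.028.
N = 482000/1.028 = 468861.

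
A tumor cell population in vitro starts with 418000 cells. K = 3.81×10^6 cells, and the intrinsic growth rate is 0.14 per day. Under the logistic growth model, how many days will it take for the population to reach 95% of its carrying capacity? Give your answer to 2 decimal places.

A = (K − N₀)/N₀ = (3.81×10^6 − 418000)/418000 = 8.1148.
Solve 3.81×10^6/(1 + 8.1148·e^(−0.14t)) = 3.6195×10^6: 1 + 8.1148·e^(−0.14t) = 1.0526, so e^(−0.14t) = 0.00648585.
−0.14·t = ln(0.00648585) = -5.0381, so t = 5.0381/0.14 = 35.987.

35.99 days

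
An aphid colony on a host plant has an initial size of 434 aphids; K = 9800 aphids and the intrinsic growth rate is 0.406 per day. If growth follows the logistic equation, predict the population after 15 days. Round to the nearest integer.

9343 aphids

A = (K − N₀)/N₀ = (9800 − 434)/434 = 21.581.
N(t) = K/(1 + A·e^(−rt)) = 9800/(1 + 21.581×e^(−0.406×15)).
e^(−6.09) = 0.0022654; denominator = 1 + 21.581×0.0022654 = 1.0489.
N = 9800/1.0489 = 9343.22.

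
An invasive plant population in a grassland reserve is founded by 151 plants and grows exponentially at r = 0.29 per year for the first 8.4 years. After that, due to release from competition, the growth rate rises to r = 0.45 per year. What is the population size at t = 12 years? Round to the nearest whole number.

Phase 1: N(8.4) = 151·e^(0.29×8.4) = 151·e^2.436 = 1725.51.
Phase 2 runs for 12 − 8.4 = 3.6 years at r = 0.45.
N(12) = 1725.51·e^(0.45×3.6) = 1725.51·e^1.62 = 8719.17.

8719 plants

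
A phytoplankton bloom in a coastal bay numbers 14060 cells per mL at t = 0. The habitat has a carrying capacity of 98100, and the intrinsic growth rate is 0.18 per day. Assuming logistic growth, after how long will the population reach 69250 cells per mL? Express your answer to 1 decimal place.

A = (K − N₀)/N₀ = (98100 − 14060)/14060 = 5.9772.
Solve 98100/(1 + 5.9772·e^(−0.18t)) = 69250: 1 + 5.9772·e^(−0.18t) = 1.4166, so e^(−0.18t) = 0.0696988.
−0.18·t = ln(0.0696988) = -2.6636, so t = 2.6636/0.18 = 14.798.

14.8 days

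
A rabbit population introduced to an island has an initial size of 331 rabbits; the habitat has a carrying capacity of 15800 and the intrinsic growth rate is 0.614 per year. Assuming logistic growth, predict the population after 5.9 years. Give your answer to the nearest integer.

A = (K − N₀)/N₀ = (15800 − 331)/331 = 46.734.
N(t) = K/(1 + A·e^(−rt)) = 15800/(1 + 46.734×e^(−0.614×5.9)).
e^(−3.623) = 0.026713; denominator = 1 + 46.734×0.026713 = 2.2484.
N = 15800/2.2484 = 7027.17.

7027 rabbits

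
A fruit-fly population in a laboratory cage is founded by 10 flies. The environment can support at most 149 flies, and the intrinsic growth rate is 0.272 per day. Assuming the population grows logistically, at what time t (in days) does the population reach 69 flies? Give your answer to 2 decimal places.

A = (K − N₀)/N₀ = (149 − 10)/10 = 13.9.
Solve 149/(1 + 13.9·e^(−0.272t)) = 69: 1 + 13.9·e^(−0.272t) = 2.1594, so e^(−0.272t) = 0.0834115.
−0.272·t = ln(0.0834115) = -2.484, so t = 2.484/0.272 = 9.1322.

9.13 days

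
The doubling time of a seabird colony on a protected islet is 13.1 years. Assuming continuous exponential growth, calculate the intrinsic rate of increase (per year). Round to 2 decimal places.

0.05 per year

r = ln(2)/t_d = 0.6931/13.1 = 0.052912.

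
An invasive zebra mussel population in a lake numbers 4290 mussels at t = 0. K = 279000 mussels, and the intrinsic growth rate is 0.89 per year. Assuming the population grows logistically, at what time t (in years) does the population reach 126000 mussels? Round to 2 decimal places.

A = (K − N₀)/N₀ = (279000 − 4290)/4290 = 64.035.
Solve 279000/(1 + 64.035·e^(−0.89t)) = 126000: 1 + 64.035·e^(−0.89t) = 2.2143, so e^(−0.89t) = 0.0189629.
−0.89·t = ln(0.0189629) = -3.9653, so t = 3.9653/0.89 = 4.4554.

4.46 years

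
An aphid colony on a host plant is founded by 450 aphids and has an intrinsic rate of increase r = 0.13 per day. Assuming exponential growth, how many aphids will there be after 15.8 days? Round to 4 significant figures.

N(t) = N₀·e^(rt) = 450 × e^(0.13×15.8) = 450 × e^2.054.
e^2.054 ≈ 7.799, so N ≈ 450 × 7.799 = 3509.57.

3510 aphids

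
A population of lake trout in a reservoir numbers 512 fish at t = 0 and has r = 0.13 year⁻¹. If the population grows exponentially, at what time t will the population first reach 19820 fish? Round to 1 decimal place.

Set N₀·e^(rt) = 19820: e^(0.13·t) = 19820/512 = 38.711.
0.13·t = ln(38.711) = 3.6561, so t = 3.6561/0.13 = 28.124.

28.1 years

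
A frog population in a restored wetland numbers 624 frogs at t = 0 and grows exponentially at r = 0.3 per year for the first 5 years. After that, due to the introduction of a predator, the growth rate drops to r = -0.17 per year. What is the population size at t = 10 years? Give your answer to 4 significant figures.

Phase 1: N(5) = 624·e^(0.3×5) = 624·e^1.5 = 2796.57.
Phase 2 runs for 10 − 5 = 5 years at r = -0.17.
N(10) = 2796.57·e^(-0.17×5) = 2796.57·e^-0.85 = 1195.3.

1195 frogs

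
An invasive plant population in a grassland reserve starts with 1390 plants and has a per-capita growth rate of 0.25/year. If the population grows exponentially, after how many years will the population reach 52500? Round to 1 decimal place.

Set N₀·e^(rt) = 52500: e^(0.25·t) = 52500/1390 = 37.77.
0.25·t = ln(37.77) = 3.6315, so t = 3.6315/0.25 = 14.526.

14.5 years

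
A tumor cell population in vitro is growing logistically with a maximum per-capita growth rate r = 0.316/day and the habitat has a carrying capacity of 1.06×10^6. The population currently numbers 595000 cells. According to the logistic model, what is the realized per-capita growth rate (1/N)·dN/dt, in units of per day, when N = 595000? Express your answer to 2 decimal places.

(1/N)·dN/dt = r(1 − N/K) = 0.316 × (1 − 595000/1.06×10^6).
= 0.316 × 0.43868 = 0.13862.

0.14 per day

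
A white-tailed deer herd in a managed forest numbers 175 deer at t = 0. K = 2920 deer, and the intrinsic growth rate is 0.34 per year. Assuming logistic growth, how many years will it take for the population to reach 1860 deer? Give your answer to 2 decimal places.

9.75 years

A = (K − N₀)/N₀ = (2920 − 175)/175 = 15.686.
Solve 2920/(1 + 15.686·e^(−0.34t)) = 1860: 1 + 15.686·e^(−0.34t) = 1.5699, so e^(−0.34t) = 0.0363319.
−0.34·t = ln(0.0363319) = -3.3151, so t = 3.3151/0.34 = 9.7502.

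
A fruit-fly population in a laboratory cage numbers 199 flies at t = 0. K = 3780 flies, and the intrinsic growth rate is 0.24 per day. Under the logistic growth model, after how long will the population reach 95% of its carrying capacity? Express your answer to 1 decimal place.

A = (K − N₀)/N₀ = (3780 − 199)/199 = 17.995.
Solve 3780/(1 + 17.995·e^(−0.24t)) = 3591: 1 + 17.995·e^(−0.24t) = 1.0526, so e^(−0.24t) = 0.00292479.
−0.24·t = ln(0.00292479) = -5.8345, so t = 5.8345/0.24 = 24.311.

24.3 days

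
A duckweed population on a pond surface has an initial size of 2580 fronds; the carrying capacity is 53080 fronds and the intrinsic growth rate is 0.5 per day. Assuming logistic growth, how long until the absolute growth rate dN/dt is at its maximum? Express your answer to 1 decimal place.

5.9 days

Logistic growth is fastest at N = K/2 = 26540.
A = (K − N₀)/N₀ = 19.574. Set K/(1 + A·e^(−rt)) = K/2 → A·e^(−rt) = 1.
e^(−0.5t) = 1/19.574 = 0.0510891, so t = ln(19.574)/0.5 = 2.9742/0.5 = 5.9484.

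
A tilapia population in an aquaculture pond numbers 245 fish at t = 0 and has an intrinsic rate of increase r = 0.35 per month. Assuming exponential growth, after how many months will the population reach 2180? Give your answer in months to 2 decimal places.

6.25 months

Set N₀·e^(rt) = 2180: e^(0.35·t) = 2180/245 = 8.898.
0.35·t = ln(8.898) = 2.1858, so t = 2.1858/0.35 = 6.2452.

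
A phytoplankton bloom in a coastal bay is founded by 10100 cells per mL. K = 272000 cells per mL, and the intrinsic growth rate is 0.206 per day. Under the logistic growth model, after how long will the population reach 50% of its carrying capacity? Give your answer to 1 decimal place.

15.8 days

A = (K − N₀)/N₀ = (272000 − 10100)/10100 = 25.931.
Solve 272000/(1 + 25.931·e^(−0.206t)) = 136000: 1 + 25.931·e^(−0.206t) = 2, so e^(−0.206t) = 0.0385643.
−0.206·t = ln(0.0385643) = -3.2554, so t = 3.2554/0.206 = 15.803.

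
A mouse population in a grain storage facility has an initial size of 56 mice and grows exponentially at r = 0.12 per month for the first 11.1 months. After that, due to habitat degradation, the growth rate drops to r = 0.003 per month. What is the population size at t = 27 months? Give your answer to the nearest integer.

223 mice

Phase 1: N(11.1) = 56·e^(0.12×11.1) = 56·e^1.332 = 212.162.
Phase 2 runs for 27 − 11.1 = 15.9 months at r = 0.003.
N(27) = 212.162·e^(0.003×15.9) = 212.162·e^0.0477 = 222.528.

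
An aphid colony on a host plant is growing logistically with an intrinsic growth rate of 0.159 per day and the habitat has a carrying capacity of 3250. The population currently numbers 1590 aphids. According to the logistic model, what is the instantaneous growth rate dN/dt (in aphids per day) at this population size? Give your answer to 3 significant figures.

129 aphids per day

dN/dt = rN(1 − N/K) = 0.159 × 1590 × (1 − 1590/3250).
1 − 1590/3250 = 0.51077; dN/dt = 0.159 × 1590 × 0.51077 = 129.13.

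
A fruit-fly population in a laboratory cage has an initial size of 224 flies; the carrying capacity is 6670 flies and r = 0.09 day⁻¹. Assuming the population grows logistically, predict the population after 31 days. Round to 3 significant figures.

2410 flies

A = (K − N₀)/N₀ = (6670 − 224)/224 = 28.777.
N(t) = K/(1 + A·e^(−rt)) = 6670/(1 + 28.777×e^(−0.09×31)).
e^(−2.79) = 0.061421; denominator = 1 + 28.777×0.061421 = 2.7675.
N = 6670/2.7675 = 2410.11.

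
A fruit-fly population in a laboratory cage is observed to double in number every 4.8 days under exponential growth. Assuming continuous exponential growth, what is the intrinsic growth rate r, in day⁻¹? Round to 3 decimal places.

0.144 per day

r = ln(2)/t_d = 0.6931/4.8 = 0.14441.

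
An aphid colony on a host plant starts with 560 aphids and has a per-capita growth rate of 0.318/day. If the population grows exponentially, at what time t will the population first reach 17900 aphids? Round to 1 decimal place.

10.9 days

Set N₀·e^(rt) = 17900: e^(0.318·t) = 17900/560 = 31.964.
0.318·t = ln(31.964) = 3.4646, so t = 3.4646/0.318 = 10.895.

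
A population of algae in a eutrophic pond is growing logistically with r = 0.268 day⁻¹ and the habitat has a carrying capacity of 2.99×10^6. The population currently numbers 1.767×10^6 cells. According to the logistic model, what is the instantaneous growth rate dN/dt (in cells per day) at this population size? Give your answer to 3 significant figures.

dN/dt = rN(1 − N/K) = 0.268 × 1.767×10^6 × (1 − 1.767×10^6/2.99×10^6).
1 − 1.767×10^6/2.99×10^6 = 0.40903; dN/dt = 0.268 × 1.767×10^6 × 0.40903 = 1.93699×10^5.

194000 cells per day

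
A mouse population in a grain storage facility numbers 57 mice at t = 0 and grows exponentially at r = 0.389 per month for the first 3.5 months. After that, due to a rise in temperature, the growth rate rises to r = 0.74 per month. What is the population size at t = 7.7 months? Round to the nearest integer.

4977 mice

Phase 1: N(3.5) = 57·e^(0.389×3.5) = 57·e^1.361 = 222.416.
Phase 2 runs for 7.7 − 3.5 = 4.2 months at r = 0.74.
N(7.7) = 222.416·e^(0.74×4.2) = 222.416·e^3.108 = 4976.84.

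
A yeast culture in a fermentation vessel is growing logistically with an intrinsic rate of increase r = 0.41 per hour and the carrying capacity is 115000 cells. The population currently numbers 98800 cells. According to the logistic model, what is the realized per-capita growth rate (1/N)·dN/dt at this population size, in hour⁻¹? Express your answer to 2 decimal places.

(1/N)·dN/dt = r(1 − N/K) = 0.41 × (1 − 98800/115000).
= 0.41 × 0.14087 = 0.057757.

0.06 per hour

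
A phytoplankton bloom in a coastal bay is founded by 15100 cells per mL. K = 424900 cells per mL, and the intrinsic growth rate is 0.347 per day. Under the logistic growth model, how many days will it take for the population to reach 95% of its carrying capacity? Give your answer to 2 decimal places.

A = (K − N₀)/N₀ = (424900 − 15100)/15100 = 27.139.
Solve 424900/(1 + 27.139·e^(−0.347t)) = 403655: 1 + 27.139·e^(−0.347t) = 1.0526, so e^(−0.347t) = 0.00193933.
−0.347·t = ln(0.00193933) = -6.2454, so t = 6.2454/0.347 = 17.998.

18.00 days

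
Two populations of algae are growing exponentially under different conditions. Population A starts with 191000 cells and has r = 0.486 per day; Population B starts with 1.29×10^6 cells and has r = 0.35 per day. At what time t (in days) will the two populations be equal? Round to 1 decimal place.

14.0 days

Set 191000·e^(0.486t) = 1.29×10^6·e^(0.35t).
e^((0.486 − 0.35)t) = 1.29×10^6/191000 → e^(0.136·t) = 6.7539.
0.136·t = ln(6.7539) = 1.9101, so t = 1.9101/0.136 = 14.045.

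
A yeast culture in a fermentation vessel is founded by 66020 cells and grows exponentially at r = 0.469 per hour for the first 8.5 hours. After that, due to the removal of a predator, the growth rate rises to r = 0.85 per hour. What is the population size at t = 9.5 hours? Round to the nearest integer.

Phase 1: N(8.5) = 66020·e^(0.469×8.5) = 66020·e^3.986 = 3.556235×10^6.
Phase 2 runs for 9.5 − 8.5 = 1 hours at r = 0.85.
N(9.5) = 3.556235×10^6·e^(0.85×1) = 3.556235×10^6·e^0.85 = 8.320334×10^6.

8320334 cells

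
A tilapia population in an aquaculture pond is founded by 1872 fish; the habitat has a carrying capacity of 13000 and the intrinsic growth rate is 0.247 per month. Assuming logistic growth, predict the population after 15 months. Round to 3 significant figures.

11300 fish

A = (K − N₀)/N₀ = (13000 − 1872)/1872 = 5.9444.
N(t) = K/(1 + A·e^(−rt)) = 13000/(1 + 5.9444×e^(−0.247×15)).
e^(−3.705) = 0.0246; denominator = 1 + 5.9444×0.0246 = 1.1462.
N = 13000/1.1462 = 11341.5.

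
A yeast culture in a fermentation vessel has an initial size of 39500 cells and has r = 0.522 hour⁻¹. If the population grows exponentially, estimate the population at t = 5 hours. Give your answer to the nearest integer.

N(t) = N₀·e^(rt) = 39500 × e^(0.522×5) = 39500 × e^2.61.
e^2.61 ≈ 13.599, so N ≈ 39500 × 13.599 = 537163.

537163 cells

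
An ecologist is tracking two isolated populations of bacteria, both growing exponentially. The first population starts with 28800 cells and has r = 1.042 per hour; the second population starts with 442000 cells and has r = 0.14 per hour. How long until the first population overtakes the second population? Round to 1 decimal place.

Set 28800·e^(1.042t) = 442000·e^(0.14t).
e^((1.042 − 0.14)t) = 442000/28800 → e^(0.902·t) = 15.347.
0.902·t = ln(15.347) = 2.7309, so t = 2.7309/0.902 = 3.0276.

3.0 hours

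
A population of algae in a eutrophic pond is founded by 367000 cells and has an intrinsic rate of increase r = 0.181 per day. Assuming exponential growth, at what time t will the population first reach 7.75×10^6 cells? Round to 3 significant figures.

Set N₀·e^(rt) = 7.75×10^6: e^(0.181·t) = 7.75×10^6/367000 = 21.117.
0.181·t = ln(21.117) = 3.0501, so t = 3.0501/0.181 = 16.851.

16.9 days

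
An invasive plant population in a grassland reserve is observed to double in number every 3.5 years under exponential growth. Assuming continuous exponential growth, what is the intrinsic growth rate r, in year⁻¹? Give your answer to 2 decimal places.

0.20 per year

r = ln(2)/t_d = 0.6931/3.5 = 0.19804.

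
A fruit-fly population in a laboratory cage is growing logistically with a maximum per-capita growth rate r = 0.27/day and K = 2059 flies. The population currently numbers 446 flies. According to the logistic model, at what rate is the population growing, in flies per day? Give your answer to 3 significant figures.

dN/dt = rN(1 − N/K) = 0.27 × 446 × (1 − 446/2059).
1 − 446/2059 = 0.78339; dN/dt = 0.27 × 446 × 0.78339 = 94.336.

94.3 flies per day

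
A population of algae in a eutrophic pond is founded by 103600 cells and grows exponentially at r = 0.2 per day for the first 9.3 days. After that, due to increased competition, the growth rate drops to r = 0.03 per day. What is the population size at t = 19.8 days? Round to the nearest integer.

911906 cells

Phase 1: N(9.3) = 103600·e^(0.2×9.3) = 103600·e^1.86 = 665499.
Phase 2 runs for 19.8 − 9.3 = 10.5 days at r = 0.03.
N(19.8) = 665499·e^(0.03×10.5) = 665499·e^0.315 = 911906.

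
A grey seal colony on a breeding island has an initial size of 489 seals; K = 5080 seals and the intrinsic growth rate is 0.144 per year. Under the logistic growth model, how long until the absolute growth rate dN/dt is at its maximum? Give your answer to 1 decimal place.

15.6 years

Logistic growth is fastest at N = K/2 = 2540.
A = (K − N₀)/N₀ = 9.3885. Set K/(1 + A·e^(−rt)) = K/2 → A·e^(−rt) = 1.
e^(−0.144t) = 1/9.3885 = 0.106513, so t = ln(9.3885)/0.144 = 2.2395/0.144 = 15.552.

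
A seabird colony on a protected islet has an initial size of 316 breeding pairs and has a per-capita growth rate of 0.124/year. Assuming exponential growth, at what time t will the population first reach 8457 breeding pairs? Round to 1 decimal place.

26.5 years

Set N₀·e^(rt) = 8457: e^(0.124·t) = 8457/316 = 26.763.
0.124·t = ln(26.763) = 3.287, so t = 3.287/0.124 = 26.508.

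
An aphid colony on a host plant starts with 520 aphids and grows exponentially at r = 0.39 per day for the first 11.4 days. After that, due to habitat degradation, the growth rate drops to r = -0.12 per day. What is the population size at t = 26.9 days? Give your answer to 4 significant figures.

6904 aphids

Phase 1: N(11.4) = 520·e^(0.39×11.4) = 520·e^4.446 = 44348.3.
Phase 2 runs for 26.9 − 11.4 = 15.5 days at r = -0.12.
N(26.9) = 44348.3·e^(-0.12×15.5) = 44348.3·e^-1.86 = 6903.81.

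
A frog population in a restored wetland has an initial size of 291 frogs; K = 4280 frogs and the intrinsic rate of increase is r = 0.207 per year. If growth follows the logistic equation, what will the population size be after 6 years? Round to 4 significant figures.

863.1 frogs

A = (K − N₀)/N₀ = (4280 − 291)/291 = 13.708.
N(t) = K/(1 + A·e^(−rt)) = 4280/(1 + 13.708×e^(−0.207×6)).
e^(−1.242) = 0.28881; denominator = 1 + 13.708×0.28881 = 4.9589.
N = 4280/4.9589 = 863.09.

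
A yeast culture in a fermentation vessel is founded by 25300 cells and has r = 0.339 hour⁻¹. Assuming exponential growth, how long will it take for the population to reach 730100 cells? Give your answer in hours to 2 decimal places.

Set N₀·e^(rt) = 730100: e^(0.339·t) = 730100/25300 = 28.858.
0.339·t = ln(28.858) = 3.3624, so t = 3.3624/0.339 = 9.9185.

9.92 hours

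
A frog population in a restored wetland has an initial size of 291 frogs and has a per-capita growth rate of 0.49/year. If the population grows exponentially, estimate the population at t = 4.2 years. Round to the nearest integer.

N(t) = N₀·e^(rt) = 291 × e^(0.49×4.2) = 291 × e^2.058.
e^2.058 ≈ 7.8303, so N ≈ 291 × 7.8303 = 2278.62.

2279 frogs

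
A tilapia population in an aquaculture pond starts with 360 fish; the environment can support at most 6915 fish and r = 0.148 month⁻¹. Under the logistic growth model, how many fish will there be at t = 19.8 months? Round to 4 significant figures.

A = (K − N₀)/N₀ = (6915 − 360)/360 = 18.208.
N(t) = K/(1 + A·e^(−rt)) = 6915/(1 + 18.208×e^(−0.148×19.8)).
e^(−2.93) = 0.053376; denominator = 1 + 18.208×0.053376 = 1.9719.
N = 6915/1.9719 = 3506.8.

3507 fish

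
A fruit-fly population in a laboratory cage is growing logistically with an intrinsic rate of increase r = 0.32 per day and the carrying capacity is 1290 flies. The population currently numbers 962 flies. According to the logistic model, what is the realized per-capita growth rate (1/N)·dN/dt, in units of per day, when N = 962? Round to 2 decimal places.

(1/N)·dN/dt = r(1 − N/K) = 0.32 × (1 − 962/1290).
= 0.32 × 0.25426 = 0.081364.

0.08 per day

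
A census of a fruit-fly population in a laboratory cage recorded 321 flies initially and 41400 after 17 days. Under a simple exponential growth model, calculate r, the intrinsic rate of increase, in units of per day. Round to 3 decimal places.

0.286 per day

From N(t) = N₀·e^(rt): e^(r·17) = 41400/321 = 128.97.
r·17 = ln(128.97) = 4.8596, so r = 4.8596/17 = 0.28586.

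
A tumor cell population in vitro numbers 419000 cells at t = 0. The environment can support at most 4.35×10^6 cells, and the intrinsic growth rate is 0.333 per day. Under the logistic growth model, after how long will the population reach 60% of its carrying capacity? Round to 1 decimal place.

A = (K − N₀)/N₀ = (4.35×10^6 − 419000)/419000 = 9.3819.
Solve 4.35×10^6/(1 + 9.3819·e^(−0.333t)) = 2.61×10^6: 1 + 9.3819·e^(−0.333t) = 1.6667, so e^(−0.333t) = 0.0710591.
−0.333·t = ln(0.0710591) = -2.6442, so t = 2.6442/0.333 = 7.9407.

7.9 days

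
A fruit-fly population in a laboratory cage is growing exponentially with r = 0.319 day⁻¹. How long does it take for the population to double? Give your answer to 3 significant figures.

Doubling time t_d = ln(2)/r = 0.6931/0.319 = 2.1729.

2.17 days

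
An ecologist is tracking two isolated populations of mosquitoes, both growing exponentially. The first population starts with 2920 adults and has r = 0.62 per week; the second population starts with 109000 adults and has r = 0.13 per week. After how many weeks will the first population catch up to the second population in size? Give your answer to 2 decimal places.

Set 2920·e^(0.62t) = 109000·e^(0.13t).
e^((0.62 − 0.13)t) = 109000/2920 → e^(0.49·t) = 37.329.
0.49·t = ln(37.329) = 3.6198, so t = 3.6198/0.49 = 7.3873.

7.39 weeks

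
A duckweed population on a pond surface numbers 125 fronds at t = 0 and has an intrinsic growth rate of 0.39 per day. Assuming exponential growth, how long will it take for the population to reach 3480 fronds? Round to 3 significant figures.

8.53 days

Set N₀·e^(rt) = 3480: e^(0.39·t) = 3480/125 = 27.84.
0.39·t = ln(27.84) = 3.3265, so t = 3.3265/0.39 = 8.5294.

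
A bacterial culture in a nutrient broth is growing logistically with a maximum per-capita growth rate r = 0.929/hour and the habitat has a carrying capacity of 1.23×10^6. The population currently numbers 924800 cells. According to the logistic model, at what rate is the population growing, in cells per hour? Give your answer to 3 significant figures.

213000 cells per hour

dN/dt = rN(1 − N/K) = 0.929 × 924800 × (1 − 924800/1.23×10^6).
1 − 924800/1.23×10^6 = 0.24813; dN/dt = 0.929 × 924800 × 0.24813 = 2.13178×10^5.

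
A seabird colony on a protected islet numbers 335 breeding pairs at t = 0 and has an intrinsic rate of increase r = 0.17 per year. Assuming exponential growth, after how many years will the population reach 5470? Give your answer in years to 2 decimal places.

Set N₀·e^(rt) = 5470: e^(0.17·t) = 5470/335 = 16.328.
0.17·t = ln(16.328) = 2.7929, so t = 2.7929/0.17 = 16.429.

16.43 years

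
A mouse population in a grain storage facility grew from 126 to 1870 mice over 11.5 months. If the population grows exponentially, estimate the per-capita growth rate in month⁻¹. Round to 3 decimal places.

From N(t) = N₀·e^(rt): e^(r·11.5) = 1870/126 = 14.841.
r·11.5 = ln(14.841) = 2.6974, so r = 2.6974/11.5 = 0.23456.

0.235 per month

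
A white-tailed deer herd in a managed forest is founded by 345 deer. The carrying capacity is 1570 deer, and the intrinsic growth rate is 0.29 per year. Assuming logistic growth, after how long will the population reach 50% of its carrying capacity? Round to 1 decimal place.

A = (K − N₀)/N₀ = (1570 − 345)/345 = 3.5507.
Solve 1570/(1 + 3.5507·e^(−0.29t)) = 785: 1 + 3.5507·e^(−0.29t) = 2, so e^(−0.29t) = 0.281633.
−0.29·t = ln(0.281633) = -1.2672, so t = 1.2672/0.29 = 4.3695.

4.4 years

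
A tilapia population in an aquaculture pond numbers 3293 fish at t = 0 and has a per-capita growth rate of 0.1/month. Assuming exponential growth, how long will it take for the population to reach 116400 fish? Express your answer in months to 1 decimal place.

35.7 months

Set N₀·e^(rt) = 116400: e^(0.1·t) = 116400/3293 = 35.348.
0.1·t = ln(35.348) = 3.5652, so t = 3.5652/0.1 = 35.652.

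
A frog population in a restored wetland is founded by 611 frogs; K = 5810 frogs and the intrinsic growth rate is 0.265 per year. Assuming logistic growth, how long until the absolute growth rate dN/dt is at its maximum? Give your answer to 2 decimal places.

8.08 years

Logistic growth is fastest at N = K/2 = 2905.
A = (K − N₀)/N₀ = 8.509. Set K/(1 + A·e^(−rt)) = K/2 → A·e^(−rt) = 1.
e^(−0.265t) = 1/8.509 = 0.117523, so t = ln(8.509)/0.265 = 2.1411/0.265 = 8.0797.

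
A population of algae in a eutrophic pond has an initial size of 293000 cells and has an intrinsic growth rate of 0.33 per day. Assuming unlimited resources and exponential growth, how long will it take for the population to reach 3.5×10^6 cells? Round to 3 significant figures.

Set N₀·e^(rt) = 3.5×10^6: e^(0.33·t) = 3.5×10^6/293000 = 11.945.
0.33·t = ln(11.945) = 2.4803, so t = 2.4803/0.33 = 7.5162.

7.52 days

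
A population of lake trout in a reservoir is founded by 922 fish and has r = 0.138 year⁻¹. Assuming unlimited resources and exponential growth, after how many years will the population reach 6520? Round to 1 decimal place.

Set N₀·e^(rt) = 6520: e^(0.138·t) = 6520/922 = 7.0716.
0.138·t = ln(7.0716) = 1.9561, so t = 1.9561/0.138 = 14.175.

14.2 years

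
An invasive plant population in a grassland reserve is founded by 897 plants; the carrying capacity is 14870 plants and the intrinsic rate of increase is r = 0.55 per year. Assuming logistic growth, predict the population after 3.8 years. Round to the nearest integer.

A = (K − N₀)/N₀ = (14870 − 897)/897 = 15.577.
N(t) = K/(1 + A·e^(−rt)) = 14870/(1 + 15.577×e^(−0.55×3.8)).
e^(−2.09) = 0.12369; denominator = 1 + 15.577×0.12369 = 2.9267.
N = 14870/2.9267 = 5080.75.

5081 plants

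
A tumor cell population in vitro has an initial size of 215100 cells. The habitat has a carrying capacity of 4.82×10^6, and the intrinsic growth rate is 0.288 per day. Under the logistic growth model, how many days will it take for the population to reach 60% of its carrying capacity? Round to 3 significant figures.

A = (K − N₀)/N₀ = (4.82×10^6 − 215100)/215100 = 21.408.
Solve 4.82×10^6/(1 + 21.408·e^(−0.288t)) = 2.892×10^6: 1 + 21.408·e^(−0.288t) = 1.6667, so e^(−0.288t) = 0.0311407.
−0.288·t = ln(0.0311407) = -3.4692, so t = 3.4692/0.288 = 12.046.

12.0 days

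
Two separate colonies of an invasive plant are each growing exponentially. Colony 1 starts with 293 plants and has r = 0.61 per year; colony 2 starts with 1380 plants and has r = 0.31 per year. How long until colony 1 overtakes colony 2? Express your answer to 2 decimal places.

5.17 years

Set 293·e^(0.61t) = 1380·e^(0.31t).
e^((0.61 − 0.31)t) = 1380/293 → e^(0.3·t) = 4.7099.
0.3·t = ln(4.7099) = 1.5497, so t = 1.5497/0.3 = 5.1656.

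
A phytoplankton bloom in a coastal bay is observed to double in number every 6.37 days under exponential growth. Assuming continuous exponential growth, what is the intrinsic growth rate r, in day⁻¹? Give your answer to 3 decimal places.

0.109 per day

r = ln(2)/t_d = 0.6931/6.37 = 0.10881.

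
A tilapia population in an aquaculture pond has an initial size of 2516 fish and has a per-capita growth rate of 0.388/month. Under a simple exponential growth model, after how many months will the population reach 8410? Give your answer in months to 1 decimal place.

3.1 months

Set N₀·e^(rt) = 8410: e^(0.388·t) = 8410/2516 = 3.3426.
0.388·t = ln(3.3426) = 1.2068, so t = 1.2068/0.388 = 3.1102.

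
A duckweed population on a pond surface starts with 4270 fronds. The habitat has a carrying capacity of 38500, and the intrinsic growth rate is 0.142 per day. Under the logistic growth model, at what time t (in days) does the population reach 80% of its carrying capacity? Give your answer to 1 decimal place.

24.4 days

A = (K − N₀)/N₀ = (38500 − 4270)/4270 = 8.0164.
Solve 38500/(1 + 8.0164·e^(−0.142t)) = 30800: 1 + 8.0164·e^(−0.142t) = 1.25, so e^(−0.142t) = 0.0311861.
−0.142·t = ln(0.0311861) = -3.4678, so t = 3.4678/0.142 = 24.421.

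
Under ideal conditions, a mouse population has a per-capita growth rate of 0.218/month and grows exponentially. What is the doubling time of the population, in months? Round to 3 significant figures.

3.18 months

Doubling time t_d = ln(2)/r = 0.6931/0.218 = 3.1796.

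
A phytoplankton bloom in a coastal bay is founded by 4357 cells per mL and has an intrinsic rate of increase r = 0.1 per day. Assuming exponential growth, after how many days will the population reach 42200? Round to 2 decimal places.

22.71 days

Set N₀·e^(rt) = 42200: e^(0.1·t) = 42200/4357 = 9.6856.
0.1·t = ln(9.6856) = 2.2706, so t = 2.2706/0.1 = 22.706.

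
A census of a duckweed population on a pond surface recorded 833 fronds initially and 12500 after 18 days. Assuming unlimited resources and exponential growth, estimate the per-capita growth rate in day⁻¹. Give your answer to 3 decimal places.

0.150 per day

From N(t) = N₀·e^(rt): e^(r·18) = 12500/833 = 15.006.
r·18 = ln(15.006) = 2.7085, so r = 2.7085/18 = 0.15047.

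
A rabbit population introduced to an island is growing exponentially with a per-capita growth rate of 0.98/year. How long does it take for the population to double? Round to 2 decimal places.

0.71 years

Doubling time t_d = ln(2)/r = 0.6931/0.98 = 0.70729.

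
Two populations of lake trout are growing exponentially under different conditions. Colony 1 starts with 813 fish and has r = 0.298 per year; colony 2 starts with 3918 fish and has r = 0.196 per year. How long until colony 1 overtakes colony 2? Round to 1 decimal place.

15.4 years

Set 813·e^(0.298t) = 3918·e^(0.196t).
e^((0.298 − 0.196)t) = 3918/813 → e^(0.102·t) = 4.8192.
0.102·t = ln(4.8192) = 1.5726, so t = 1.5726/0.102 = 15.418.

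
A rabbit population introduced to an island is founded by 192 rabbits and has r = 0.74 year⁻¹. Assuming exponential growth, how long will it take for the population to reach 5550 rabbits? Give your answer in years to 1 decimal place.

Set N₀·e^(rt) = 5550: e^(0.74·t) = 5550/192 = 28.906.
0.74·t = ln(28.906) = 3.3641, so t = 3.3641/0.74 = 4.546.

4.5 years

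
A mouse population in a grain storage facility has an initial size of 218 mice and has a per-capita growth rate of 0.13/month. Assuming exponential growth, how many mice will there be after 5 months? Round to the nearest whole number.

418 mice

N(t) = N₀·e^(rt) = 218 × e^(0.13×5) = 218 × e^0.65.
e^0.65 ≈ 1.9155, so N ≈ 218 × 1.9155 = 417.588.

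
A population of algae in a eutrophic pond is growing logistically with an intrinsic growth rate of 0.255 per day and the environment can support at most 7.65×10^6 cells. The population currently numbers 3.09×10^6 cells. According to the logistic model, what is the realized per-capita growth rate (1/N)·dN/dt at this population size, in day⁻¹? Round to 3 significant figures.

0.152 per day

(1/N)·dN/dt = r(1 − N/K) = 0.255 × (1 − 3.09×10^6/7.65×10^6).
= 0.255 × 0.59608 = 0.152.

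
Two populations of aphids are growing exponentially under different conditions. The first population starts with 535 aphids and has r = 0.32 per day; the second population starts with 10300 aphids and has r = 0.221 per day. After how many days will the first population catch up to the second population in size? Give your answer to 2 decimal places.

Set 535·e^(0.32t) = 10300·e^(0.221t).
e^((0.32 − 0.221)t) = 10300/535 → e^(0.099·t) = 19.252.
0.099·t = ln(19.252) = 2.9576, so t = 2.9576/0.099 = 29.875.

29.88 days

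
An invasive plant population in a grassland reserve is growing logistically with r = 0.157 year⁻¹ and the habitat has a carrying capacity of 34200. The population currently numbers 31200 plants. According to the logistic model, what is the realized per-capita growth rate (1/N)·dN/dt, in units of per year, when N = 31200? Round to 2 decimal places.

0.01 per year

(1/N)·dN/dt = r(1 − N/K) = 0.157 × (1 − 31200/34200).
= 0.157 × 0.087719 = 0.013772.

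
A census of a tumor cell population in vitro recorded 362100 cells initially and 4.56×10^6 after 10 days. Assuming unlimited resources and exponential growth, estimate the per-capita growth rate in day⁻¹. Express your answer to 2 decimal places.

From N(t) = N₀·e^(rt): e^(r·10) = 4.56×10^6/362100 = 12.593.
r·10 = ln(12.593) = 2.5332, so r = 2.5332/10 = 0.25332.

0.25 per day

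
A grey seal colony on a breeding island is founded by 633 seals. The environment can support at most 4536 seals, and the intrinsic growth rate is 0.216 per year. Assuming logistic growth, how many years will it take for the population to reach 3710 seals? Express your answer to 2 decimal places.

15.38 years

A = (K − N₀)/N₀ = (4536 − 633)/633 = 6.1659.
Solve 4536/(1 + 6.1659·e^(−0.216t)) = 3710: 1 + 6.1659·e^(−0.216t) = 1.2226, so e^(−0.216t) = 0.0361087.
−0.216·t = ln(0.0361087) = -3.3212, so t = 3.3212/0.216 = 15.376.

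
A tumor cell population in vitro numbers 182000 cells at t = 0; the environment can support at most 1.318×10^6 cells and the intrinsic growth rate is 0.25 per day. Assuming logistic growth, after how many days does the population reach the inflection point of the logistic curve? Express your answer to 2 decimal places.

Logistic growth is fastest at N = K/2 = 659000.
A = (K − N₀)/N₀ = 6.2418. Set K/(1 + A·e^(−rt)) = K/2 → A·e^(−rt) = 1.
e^(−0.25t) = 1/6.2418 = 0.160211, so t = ln(6.2418)/0.25 = 1.8313/0.25 = 7.325.

7.33 days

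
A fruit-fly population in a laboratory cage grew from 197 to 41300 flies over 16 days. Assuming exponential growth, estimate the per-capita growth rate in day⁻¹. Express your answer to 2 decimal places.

0.33 per day

From N(t) = N₀·e^(rt): e^(r·16) = 41300/197 = 209.64.
r·16 = ln(209.64) = 5.3454, so r = 5.3454/16 = 0.33409.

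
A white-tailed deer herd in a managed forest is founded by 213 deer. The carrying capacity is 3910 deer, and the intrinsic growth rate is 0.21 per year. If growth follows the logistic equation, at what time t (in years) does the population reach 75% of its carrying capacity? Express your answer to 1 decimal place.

18.8 years

A = (K − N₀)/N₀ = (3910 − 213)/213 = 17.357.
Solve 3910/(1 + 17.357·e^(−0.21t)) = 2932.5: 1 + 17.357·e^(−0.21t) = 1.3333, so e^(−0.21t) = 0.0192048.
−0.21·t = ln(0.0192048) = -3.9526, so t = 3.9526/0.21 = 18.822.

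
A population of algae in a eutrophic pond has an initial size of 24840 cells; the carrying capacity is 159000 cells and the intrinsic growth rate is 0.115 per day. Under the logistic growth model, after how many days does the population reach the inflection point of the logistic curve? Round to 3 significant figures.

14.7 days

Logistic growth is fastest at N = K/2 = 79500.
A = (K − N₀)/N₀ = 5.401. Set K/(1 + A·e^(−rt)) = K/2 → A·e^(−rt) = 1.
e^(−0.115t) = 1/5.401 = 0.185152, so t = ln(5.401)/0.115 = 1.6866/0.115 = 14.666.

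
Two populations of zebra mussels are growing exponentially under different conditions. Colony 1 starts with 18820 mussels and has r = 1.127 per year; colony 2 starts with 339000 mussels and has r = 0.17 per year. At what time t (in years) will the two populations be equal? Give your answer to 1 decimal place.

3.0 years

Set 18820·e^(1.127t) = 339000·e^(0.17t).
e^((1.127 − 0.17)t) = 339000/18820 → e^(0.957·t) = 18.013.
0.957·t = ln(18.013) = 2.8911, so t = 2.8911/0.957 = 3.021.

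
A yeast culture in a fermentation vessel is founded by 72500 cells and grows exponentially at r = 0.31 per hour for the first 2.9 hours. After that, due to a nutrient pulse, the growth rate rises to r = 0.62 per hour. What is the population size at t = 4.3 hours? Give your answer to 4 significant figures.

Phase 1: N(2.9) = 72500·e^(0.31×2.9) = 72500·e^0.899 = 178143.
Phase 2 runs for 4.3 − 2.9 = 1.4 hours at r = 0.62.
N(4.3) = 178143·e^(0.62×1.4) = 178143·e^0.868 = 424362.

424400 cells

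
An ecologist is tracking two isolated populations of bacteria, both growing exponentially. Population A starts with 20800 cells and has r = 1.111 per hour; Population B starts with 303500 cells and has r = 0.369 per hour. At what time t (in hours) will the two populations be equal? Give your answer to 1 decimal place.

Set 20800·e^(1.111t) = 303500·e^(0.369t).
e^((1.111 − 0.369)t) = 303500/20800 → e^(0.742·t) = 14.591.
0.742·t = ln(14.591) = 2.6804, so t = 2.6804/0.742 = 3.6124.

3.6 hours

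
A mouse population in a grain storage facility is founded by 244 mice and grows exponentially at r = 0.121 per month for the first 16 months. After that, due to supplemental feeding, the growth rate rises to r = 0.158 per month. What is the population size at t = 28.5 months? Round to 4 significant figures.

12190 mice

Phase 1: N(16) = 244·e^(0.121×16) = 244·e^1.936 = 1691.16.
Phase 2 runs for 28.5 − 16 = 12.5 months at r = 0.158.
N(28.5) = 1691.16·e^(0.158×12.5) = 1691.16·e^1.975 = 12187.5.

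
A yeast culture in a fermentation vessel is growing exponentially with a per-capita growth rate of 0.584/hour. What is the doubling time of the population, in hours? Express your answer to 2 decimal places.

Doubling time t_d = ln(2)/r = 0.6931/0.584 = 1.1869.

1.19 hours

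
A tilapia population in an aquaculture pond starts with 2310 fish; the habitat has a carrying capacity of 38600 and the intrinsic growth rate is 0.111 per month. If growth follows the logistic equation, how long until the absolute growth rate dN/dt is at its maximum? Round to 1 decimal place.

24.8 months

Logistic growth is fastest at N = K/2 = 19300.
A = (K − N₀)/N₀ = 15.71. Set K/(1 + A·e^(−rt)) = K/2 → A·e^(−rt) = 1.
e^(−0.111t) = 1/15.71 = 0.0636539, so t = ln(15.71)/0.111 = 2.7543/0.111 = 24.813.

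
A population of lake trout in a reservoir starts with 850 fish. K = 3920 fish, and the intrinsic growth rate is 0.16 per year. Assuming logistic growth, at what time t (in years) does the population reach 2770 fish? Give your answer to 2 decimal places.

A = (K − N₀)/N₀ = (3920 − 850)/850 = 3.6118.
Solve 3920/(1 + 3.6118·e^(−0.16t)) = 2770: 1 + 3.6118·e^(−0.16t) = 1.4152, so e^(−0.16t) = 0.114947.
−0.16·t = ln(0.114947) = -2.1633, so t = 2.1633/0.16 = 13.521.

13.52 years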